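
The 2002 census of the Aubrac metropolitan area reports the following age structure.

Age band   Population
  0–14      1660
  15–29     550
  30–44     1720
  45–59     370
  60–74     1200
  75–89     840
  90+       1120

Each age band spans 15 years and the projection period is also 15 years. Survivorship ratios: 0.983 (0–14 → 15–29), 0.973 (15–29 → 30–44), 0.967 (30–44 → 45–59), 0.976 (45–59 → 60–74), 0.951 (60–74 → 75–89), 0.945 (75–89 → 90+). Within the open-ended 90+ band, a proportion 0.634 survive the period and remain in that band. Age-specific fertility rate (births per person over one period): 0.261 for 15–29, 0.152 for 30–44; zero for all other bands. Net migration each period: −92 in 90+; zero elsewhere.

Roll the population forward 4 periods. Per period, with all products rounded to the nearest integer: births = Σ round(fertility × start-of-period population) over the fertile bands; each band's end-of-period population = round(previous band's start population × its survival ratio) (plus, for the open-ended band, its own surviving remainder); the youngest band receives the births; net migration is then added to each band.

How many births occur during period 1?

After projecting period 1:
Births: 550 * 0.261 = 144, 1720 * 0.152 = 261 — total 405
15–29: 1660 * 0.983 = 1632
30–44: 550 * 0.973 = 535
45–59: 1720 * 0.967 = 1663
60–74: 370 * 0.976 = 361
75–89: 1200 * 0.951 = 1141
90+: 840 * 0.945 + 1120 * 0.634 = 794 + 710 = 1504
Net migration: 90+ − 92 → 1412
Population now: 0–14=405, 15–29=1632, 30–44=535, 45–59=1663, 60–74=361, 75–89=1141, 90+=1412

405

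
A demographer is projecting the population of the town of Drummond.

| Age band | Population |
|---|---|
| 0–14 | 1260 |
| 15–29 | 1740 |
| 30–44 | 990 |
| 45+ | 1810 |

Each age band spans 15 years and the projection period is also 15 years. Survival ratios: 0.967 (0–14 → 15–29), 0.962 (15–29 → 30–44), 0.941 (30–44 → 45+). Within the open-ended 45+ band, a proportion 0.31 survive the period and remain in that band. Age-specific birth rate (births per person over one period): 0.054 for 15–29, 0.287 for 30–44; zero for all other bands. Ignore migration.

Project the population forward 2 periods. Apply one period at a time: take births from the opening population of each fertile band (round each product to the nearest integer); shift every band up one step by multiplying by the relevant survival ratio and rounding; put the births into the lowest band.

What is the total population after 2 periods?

4122

After projecting period 1:
Births: 1740 × 0.054 = 94 ; 990 × 0.287 = 284 — total 378
15–29: 1260 × 0.967 = 1218
30–44: 1740 × 0.962 = 1674
45+: 990 × 0.941 + 1810 × 0.31 = 932 + 561 = 1493
Population now: 0–14=378, 15–29=1218, 30–44=1674, 45+=1493
After projecting period 2:
Births: 1218 × 0.054 = 66 ; 1674 × 0.287 = 480 — total 546
15–29: 378 × 0.967 = 366
30–44: 1218 × 0.962 = 1172
45+: 1674 × 0.941 + 1493 × 0.31 = 1575 + 463 = 2038
Population now: 0–14=546, 15–29=366, 30–44=1172, 45+=2038
Total after period 2: 546 + 366 + 1172 + 2038 = 4122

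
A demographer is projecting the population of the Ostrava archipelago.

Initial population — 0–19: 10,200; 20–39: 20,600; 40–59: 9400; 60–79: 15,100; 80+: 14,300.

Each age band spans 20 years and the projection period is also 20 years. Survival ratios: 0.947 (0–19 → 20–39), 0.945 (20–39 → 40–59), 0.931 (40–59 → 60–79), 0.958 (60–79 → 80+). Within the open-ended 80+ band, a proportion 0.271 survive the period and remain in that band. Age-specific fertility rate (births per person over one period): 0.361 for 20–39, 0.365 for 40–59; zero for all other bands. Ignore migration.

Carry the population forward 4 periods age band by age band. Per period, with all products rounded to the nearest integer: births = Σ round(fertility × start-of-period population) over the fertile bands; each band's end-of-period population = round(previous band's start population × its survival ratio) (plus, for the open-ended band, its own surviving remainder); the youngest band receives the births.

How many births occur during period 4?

Period 1:
Births: 20600 * 0.361 = 7437 ; 9400 * 0.365 = 3431 — total 10868
20–39: 10200 * 0.947 = 9659
40–59: 20600 * 0.945 = 19467
60–79: 9400 * 0.931 = 8751
80+: 15100 * 0.958 + 14300 * 0.271 = 14466 + 3875 = 18341
→ [10868, 9659, 19467, 8751, 18341]
Period 2:
Births: 9659 * 0.361 = 3487 ; 19467 * 0.365 = 7105 — total 10592
20–39: 10868 * 0.947 = 10292
40–59: 9659 * 0.945 = 9128
60–79: 19467 * 0.931 = 18124
80+: 8751 * 0.958 + 18341 * 0.271 = 8383 + 4970 = 13353
→ [10592, 10292, 9128, 18124, 13353]
Period 3:
Births: 10292 * 0.361 = 3715 ; 9128 * 0.365 = 3332 — total 7047
20–39: 10592 * 0.947 = 10031
40–59: 10292 * 0.945 = 9726
60–79: 9128 * 0.931 = 8498
80+: 18124 * 0.958 + 13353 * 0.271 = 17363 + 3619 = 20982
→ [7047, 10031, 9726, 8498, 20982]
Period 4:
Births: 10031 * 0.361 = 3621 ; 9726 * 0.365 = 3550 — total 7171
20–39: 7047 * 0.947 = 6674
40–59: 10031 * 0.945 = 9479
60–79: 9726 * 0.931 = 9055
80+: 8498 * 0.958 + 20982 * 0.271 = 8141 + 5686 = 13827
→ [7171, 6674, 9479, 9055, 13827]

7171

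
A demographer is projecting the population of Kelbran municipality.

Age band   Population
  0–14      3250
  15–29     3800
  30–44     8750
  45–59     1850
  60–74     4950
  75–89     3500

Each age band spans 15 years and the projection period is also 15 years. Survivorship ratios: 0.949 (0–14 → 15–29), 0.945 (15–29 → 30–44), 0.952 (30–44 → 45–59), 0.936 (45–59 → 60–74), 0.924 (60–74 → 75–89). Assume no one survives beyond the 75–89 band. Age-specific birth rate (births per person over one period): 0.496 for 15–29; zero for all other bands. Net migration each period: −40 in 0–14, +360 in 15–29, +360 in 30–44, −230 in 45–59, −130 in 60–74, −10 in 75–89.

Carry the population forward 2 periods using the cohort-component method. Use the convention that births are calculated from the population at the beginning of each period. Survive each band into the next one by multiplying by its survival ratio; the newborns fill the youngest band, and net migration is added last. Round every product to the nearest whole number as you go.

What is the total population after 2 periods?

19847

(Groups numbered youngest = 1 to oldest = 6.)
— Period 1 —
Births: 3800 × 0.496 = 1885
Group 2: 3250 × 0.949 = 3084
Group 3: 3800 × 0.945 = 3591
Group 4: 8750 × 0.952 = 8330
Group 5: 1850 × 0.936 = 1732
Group 6: 4950 × 0.924 = 4574
Net migration: Group 1 − 40 → 1845; Group 2 + 360 → 3444; Group 3 + 360 → 3951; Group 4 − 230 → 8100; Group 5 − 130 → 1602; Group 6 − 10 → 4564
Population now: 0–14=1845, 15–29=3444, 30–44=3951, 45–59=8100, 60–74=1602, 75–89=4564
— Period 2 —
Births: 3444 × 0.496 = 1708
Group 2: 1845 × 0.949 = 1751
Group 3: 3444 × 0.945 = 3255
Group 4: 3951 × 0.952 = 3761
Group 5: 8100 × 0.936 = 7582
Group 6: 1602 × 0.924 = 1480
Net migration: Group 1 − 40 → 1668; Group 2 + 360 → 2111; Group 3 + 360 → 3615; Group 4 − 230 → 3531; Group 5 − 130 → 7452; Group 6 − 10 → 1470
Population now: 0–14=1668, 15–29=2111, 30–44=3615, 45–59=3531, 60–74=7452, 75–89=1470
Total after period 2: 1668 + 2111 + 3615 + 3531 + 7452 + 1470 = 19847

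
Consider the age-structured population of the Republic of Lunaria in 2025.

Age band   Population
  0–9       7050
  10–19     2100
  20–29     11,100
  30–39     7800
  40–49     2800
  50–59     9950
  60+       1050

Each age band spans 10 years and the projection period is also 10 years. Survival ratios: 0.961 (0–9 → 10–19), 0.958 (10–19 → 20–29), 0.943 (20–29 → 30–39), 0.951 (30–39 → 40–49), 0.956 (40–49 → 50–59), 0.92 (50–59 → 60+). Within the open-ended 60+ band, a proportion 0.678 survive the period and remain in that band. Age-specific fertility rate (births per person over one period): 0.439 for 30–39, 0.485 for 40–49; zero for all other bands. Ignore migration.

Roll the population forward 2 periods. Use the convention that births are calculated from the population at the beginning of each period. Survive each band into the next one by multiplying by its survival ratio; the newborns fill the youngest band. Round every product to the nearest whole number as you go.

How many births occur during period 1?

4782

[period 1]
Births: 7800 * 0.439 = 3424, 2800 * 0.485 = 1358 → 4782
10–19: 7050 * 0.961 = 6775
20–29: 2100 * 0.958 = 2012
30–39: 11100 * 0.943 = 10467
40–49: 7800 * 0.951 = 7418
50–59: 2800 * 0.956 = 2677
60+: 9950 * 0.92 + 1050 * 0.678 = 9154 + 712 = 9866
End of period: [4782, 6775, 2012, 10467, 7418, 2677, 9866]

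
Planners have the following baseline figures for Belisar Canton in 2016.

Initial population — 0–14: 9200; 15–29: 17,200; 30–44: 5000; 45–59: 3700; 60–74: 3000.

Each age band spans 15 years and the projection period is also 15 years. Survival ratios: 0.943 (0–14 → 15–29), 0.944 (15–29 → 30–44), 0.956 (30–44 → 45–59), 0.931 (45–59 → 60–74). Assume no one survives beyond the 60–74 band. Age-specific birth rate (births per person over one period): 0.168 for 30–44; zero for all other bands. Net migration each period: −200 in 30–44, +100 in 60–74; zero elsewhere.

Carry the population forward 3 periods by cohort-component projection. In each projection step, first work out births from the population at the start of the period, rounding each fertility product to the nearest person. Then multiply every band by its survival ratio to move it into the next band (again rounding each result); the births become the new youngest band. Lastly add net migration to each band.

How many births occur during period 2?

2694

Period 1.
Births: 5000 * 0.168 = 840
15–29: 9200 * 0.943 = 8676
30–44: 17200 * 0.944 = 16237
45–59: 5000 * 0.956 = 4780
60–74: 3700 * 0.931 = 3445
Net migration: 30–44 − 200 → 16037; 60–74 + 100 → 3545
Population now: 0–14=840, 15–29=8676, 30–44=16037, 45–59=4780, 60–74=3545
Period 2.
Births: 16037 * 0.168 = 2694
15–29: 840 * 0.943 = 792
30–44: 8676 * 0.944 = 8190
45–59: 16037 * 0.956 = 15331
60–74: 4780 * 0.931 = 4450
Net migration: 30–44 − 200 → 7990; 60–74 + 100 → 4550
Population now: 0–14=2694, 15–29=792, 30–44=7990, 45–59=15331, 60–74=4550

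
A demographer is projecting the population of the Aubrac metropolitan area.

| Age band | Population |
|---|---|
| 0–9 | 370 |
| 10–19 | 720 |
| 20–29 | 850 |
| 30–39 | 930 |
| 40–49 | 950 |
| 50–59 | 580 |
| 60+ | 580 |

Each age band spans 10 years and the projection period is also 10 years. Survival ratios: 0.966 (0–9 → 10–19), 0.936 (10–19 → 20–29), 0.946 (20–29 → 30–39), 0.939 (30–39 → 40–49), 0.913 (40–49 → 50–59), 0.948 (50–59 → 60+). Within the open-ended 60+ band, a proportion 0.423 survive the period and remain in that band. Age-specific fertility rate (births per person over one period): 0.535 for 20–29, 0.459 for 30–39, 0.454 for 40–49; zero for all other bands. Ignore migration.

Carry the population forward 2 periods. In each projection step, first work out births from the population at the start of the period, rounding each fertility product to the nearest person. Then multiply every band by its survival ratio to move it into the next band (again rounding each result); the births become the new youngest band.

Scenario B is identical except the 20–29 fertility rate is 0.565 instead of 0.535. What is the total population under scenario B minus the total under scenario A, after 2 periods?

45

Call the groups 1 to 7, youngest first.
After projecting period 1:
Births: 850 * 0.535 = 455  |  930 * 0.459 = 427  |  950 * 0.454 = 431 — total 1313
Group 2: 370 * 0.966 = 357
Group 3: 720 * 0.936 = 674
Group 4: 850 * 0.946 = 804
Group 5: 930 * 0.939 = 873
Group 6: 950 * 0.913 = 867
Group 7: 580 * 0.948 + 580 * 0.423 = 550 + 245 = 795
Giving 1313 / 357 / 674 / 804 / 873 / 867 / 795.
After projecting period 2:
Births: 674 * 0.535 = 361  |  804 * 0.459 = 369  |  873 * 0.454 = 396 — total 1126
Group 2: 1313 * 0.966 = 1268
Group 3: 357 * 0.936 = 334
Group 4: 674 * 0.946 = 638
Group 5: 804 * 0.939 = 755
Group 6: 873 * 0.913 = 797
Group 7: 867 * 0.948 + 795 * 0.423 = 822 + 336 = 1158
Giving 1126 / 1268 / 334 / 638 / 755 / 797 / 1158.
Scenario A total after 2 periods: 6076
Scenario B projection —
After projecting period 1:
Births: 850 * 0.565 = 480  |  930 * 0.459 = 427  |  950 * 0.454 = 431 — total 1338
Group 2: 370 * 0.966 = 357
Group 3: 720 * 0.936 = 674
Group 4: 850 * 0.946 = 804
Group 5: 930 * 0.939 = 873
Group 6: 950 * 0.913 = 867
Group 7: 580 * 0.948 + 580 * 0.423 = 550 + 245 = 795
Giving 1338 / 357 / 674 / 804 / 873 / 867 / 795.
After projecting period 2:
Births: 674 * 0.565 = 381  |  804 * 0.459 = 369  |  873 * 0.454 = 396 — total 1146
Group 2: 1338 * 0.966 = 1293
Group 3: 357 * 0.936 = 334
Group 4: 674 * 0.946 = 638
Group 5: 804 * 0.939 = 755
Group 6: 873 * 0.913 = 797
Group 7: 867 * 0.948 + 795 * 0.423 = 822 + 336 = 1158
Giving 1146 / 1293 / 334 / 638 / 755 / 797 / 1158.
Scenario B total after 2 periods: 6121
Difference B − A = 6121 − 6076 = 45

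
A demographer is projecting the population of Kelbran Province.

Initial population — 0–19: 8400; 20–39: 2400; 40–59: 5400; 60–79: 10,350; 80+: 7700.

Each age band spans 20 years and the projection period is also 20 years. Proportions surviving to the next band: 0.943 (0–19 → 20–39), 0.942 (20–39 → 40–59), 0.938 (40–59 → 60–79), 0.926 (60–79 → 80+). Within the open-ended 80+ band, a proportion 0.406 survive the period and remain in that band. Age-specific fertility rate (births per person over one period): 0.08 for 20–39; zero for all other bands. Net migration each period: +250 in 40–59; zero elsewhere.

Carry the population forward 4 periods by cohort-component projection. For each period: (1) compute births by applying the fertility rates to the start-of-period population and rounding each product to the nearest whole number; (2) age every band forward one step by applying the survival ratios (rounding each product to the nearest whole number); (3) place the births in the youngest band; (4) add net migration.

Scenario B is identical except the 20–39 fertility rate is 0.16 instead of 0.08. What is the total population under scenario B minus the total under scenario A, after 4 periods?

907

Period 1:
Births: 2400 × 0.08 = 192
20–39: 8400 × 0.943 = 7921
40–59: 2400 × 0.942 = 2261
60–79: 5400 × 0.938 = 5065
80+: 10350 × 0.926 + 7700 × 0.406 = 9584 + 3126 = 12710
Net migration: 40–59 + 250 → 2511
→ [192, 7921, 2511, 5065, 12710]
Period 2:
Births: 7921 × 0.08 = 634
20–39: 192 × 0.943 = 181
40–59: 7921 × 0.942 = 7462
60–79: 2511 × 0.938 = 2355
80+: 5065 × 0.926 + 12710 × 0.406 = 4690 + 5160 = 9850
Net migration: 40–59 + 250 → 7712
→ [634, 181, 7712, 2355, 9850]
Period 3:
Births: 181 × 0.08 = 14
20–39: 634 × 0.943 = 598
40–59: 181 × 0.942 = 171
60–79: 7712 × 0.938 = 7234
80+: 2355 × 0.926 + 9850 × 0.406 = 2181 + 3999 = 6180
Net migration: 40–59 + 250 → 421
→ [14, 598, 421, 7234, 6180]
Period 4:
Births: 598 × 0.08 = 48
20–39: 14 × 0.943 = 13
40–59: 598 × 0.942 = 563
60–79: 421 × 0.938 = 395
80+: 7234 × 0.926 + 6180 × 0.406 = 6699 + 2509 = 9208
Net migration: 40–59 + 250 → 813
→ [48, 13, 813, 395, 9208]
Scenario A total after 4 periods: 10477
Scenario B projection —
Period 1:
Births: 2400 × 0.16 = 384
20–39: 8400 × 0.943 = 7921
40–59: 2400 × 0.942 = 2261
60–79: 5400 × 0.938 = 5065
80+: 10350 × 0.926 + 7700 × 0.406 = 9584 + 3126 = 12710
Net migration: 40–59 + 250 → 2511
→ [384, 7921, 2511, 5065, 12710]
Period 2:
Births: 7921 × 0.16 = 1267
20–39: 384 × 0.943 = 362
40–59: 7921 × 0.942 = 7462
60–79: 2511 × 0.938 = 2355
80+: 5065 × 0.926 + 12710 × 0.406 = 4690 + 5160 = 9850
Net migration: 40–59 + 250 → 7712
→ [1267, 362, 7712, 2355, 9850]
Period 3:
Births: 362 × 0.16 = 58
20–39: 1267 × 0.943 = 1195
40–59: 362 × 0.942 = 341
60–79: 7712 × 0.938 = 7234
80+: 2355 × 0.926 + 9850 × 0.406 = 2181 + 3999 = 6180
Net migration: 40–59 + 250 → 591
→ [58, 1195, 591, 7234, 6180]
Period 4:
Births: 1195 × 0.16 = 191
20–39: 58 × 0.943 = 55
40–59: 1195 × 0.942 = 1126
60–79: 591 × 0.938 = 554
80+: 7234 × 0.926 + 6180 × 0.406 = 6699 + 2509 = 9208
Net migration: 40–59 + 250 → 1376
→ [191, 55, 1376, 554, 9208]
Scenario B total after 4 periods: 11384
Difference B − A = 11384 − 10477 = 907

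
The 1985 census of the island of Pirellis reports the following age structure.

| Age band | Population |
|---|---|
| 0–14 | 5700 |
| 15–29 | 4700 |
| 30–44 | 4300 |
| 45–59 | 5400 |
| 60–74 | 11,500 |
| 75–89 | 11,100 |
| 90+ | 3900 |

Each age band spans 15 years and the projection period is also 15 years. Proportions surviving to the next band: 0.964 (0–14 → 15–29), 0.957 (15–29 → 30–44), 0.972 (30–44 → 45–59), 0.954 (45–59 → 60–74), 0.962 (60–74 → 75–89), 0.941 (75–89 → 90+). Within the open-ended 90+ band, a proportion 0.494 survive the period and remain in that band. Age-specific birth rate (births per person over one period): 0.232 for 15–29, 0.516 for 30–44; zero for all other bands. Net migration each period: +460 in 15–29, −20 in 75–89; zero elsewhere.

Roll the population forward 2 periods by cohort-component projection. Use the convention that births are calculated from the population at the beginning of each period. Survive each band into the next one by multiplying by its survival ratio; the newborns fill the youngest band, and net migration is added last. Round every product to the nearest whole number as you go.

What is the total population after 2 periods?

42851

(Bands numbered youngest = 1 to oldest = 7.)
Period 1:
Births: 4700 * 0.232 = 1090, 4300 * 0.516 = 2219 — total 3309
Band 2: 5700 * 0.964 = 5495
Band 3: 4700 * 0.957 = 4498
Band 4: 4300 * 0.972 = 4180
Band 5: 5400 * 0.954 = 5152
Band 6: 11500 * 0.962 = 11063
Band 7: 11100 * 0.941 + 3900 * 0.494 = 10445 + 1927 = 12372
Net migration: Band 2 + 460 → 5955; Band 6 − 20 → 11043
Giving 3309 / 5955 / 4498 / 4180 / 5152 / 11043 / 12372.
Period 2:
Births: 5955 * 0.232 = 1382, 4498 * 0.516 = 2321 — total 3703
Band 2: 3309 * 0.964 = 3190
Band 3: 5955 * 0.957 = 5699
Band 4: 4498 * 0.972 = 4372
Band 5: 4180 * 0.954 = 3988
Band 6: 5152 * 0.962 = 4956
Band 7: 11043 * 0.941 + 12372 * 0.494 = 10391 + 6112 = 16503
Net migration: Band 2 + 460 → 3650; Band 6 − 20 → 4936
Giving 3703 / 3650 / 5699 / 4372 / 3988 / 4936 / 16503.
Total after period 2: 3703 + 3650 + 5699 + 4372 + 3988 + 4936 + 16503 = 42851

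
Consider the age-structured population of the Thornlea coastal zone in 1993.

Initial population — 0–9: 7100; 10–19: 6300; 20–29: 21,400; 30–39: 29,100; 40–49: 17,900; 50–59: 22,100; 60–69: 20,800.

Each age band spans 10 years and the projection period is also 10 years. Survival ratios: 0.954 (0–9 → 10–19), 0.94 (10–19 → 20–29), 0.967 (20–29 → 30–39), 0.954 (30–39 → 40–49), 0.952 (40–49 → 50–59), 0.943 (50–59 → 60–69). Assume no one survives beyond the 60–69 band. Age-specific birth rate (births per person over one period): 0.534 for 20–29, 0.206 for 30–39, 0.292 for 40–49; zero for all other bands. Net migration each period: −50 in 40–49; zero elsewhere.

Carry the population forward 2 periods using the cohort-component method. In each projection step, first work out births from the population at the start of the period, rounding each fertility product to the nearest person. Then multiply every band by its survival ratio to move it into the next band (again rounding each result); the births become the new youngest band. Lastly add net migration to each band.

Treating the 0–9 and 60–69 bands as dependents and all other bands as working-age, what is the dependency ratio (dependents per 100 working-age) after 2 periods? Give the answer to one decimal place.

39.6

Numbering the bands 1..7 from youngest to oldest:
[period 1]
Births: 21400 × 0.534 = 11428 ; 29100 × 0.206 = 5995 ; 17900 × 0.292 = 5227 → total 22650
Band 2: 7100 × 0.954 = 6773
Band 3: 6300 × 0.94 = 5922
Band 4: 21400 × 0.967 = 20694
Band 5: 29100 × 0.954 = 27761
Band 6: 17900 × 0.952 = 17041
Band 7: 22100 × 0.943 = 20840
Net migration: Band 5 − 50 → 27711
End of period: [22650, 6773, 5922, 20694, 27711, 17041, 20840]
[period 2]
Births: 5922 × 0.534 = 3162 ; 20694 × 0.206 = 4263 ; 27711 × 0.292 = 8092 → total 15517
Band 2: 22650 × 0.954 = 21608
Band 3: 6773 × 0.94 = 6367
Band 4: 5922 × 0.967 = 5727
Band 5: 20694 × 0.954 = 19742
Band 6: 27711 × 0.952 = 26381
Band 7: 17041 × 0.943 = 16070
Net migration: Band 5 − 50 → 19692
End of period: [15517, 21608, 6367, 5727, 19692, 26381, 16070]
Dependents (band 0–9 + band 60–69) = 15517 + 16070 = 31587; working-age = 79775; ratio = 31587/79775 × 100 = 39.6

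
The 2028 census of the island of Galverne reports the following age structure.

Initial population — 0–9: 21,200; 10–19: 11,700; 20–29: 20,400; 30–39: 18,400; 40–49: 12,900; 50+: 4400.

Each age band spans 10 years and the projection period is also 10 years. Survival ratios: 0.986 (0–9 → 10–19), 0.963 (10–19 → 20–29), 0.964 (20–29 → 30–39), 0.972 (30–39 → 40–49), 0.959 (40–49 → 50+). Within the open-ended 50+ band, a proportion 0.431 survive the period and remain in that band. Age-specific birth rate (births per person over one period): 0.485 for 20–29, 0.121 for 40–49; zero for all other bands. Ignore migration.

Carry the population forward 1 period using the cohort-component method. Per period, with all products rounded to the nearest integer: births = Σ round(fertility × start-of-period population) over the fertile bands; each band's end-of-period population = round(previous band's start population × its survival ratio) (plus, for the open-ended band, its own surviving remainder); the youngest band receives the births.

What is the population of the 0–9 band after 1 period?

11455

Call the bands 1 to 6, youngest first.
After projecting period 1:
Births: 20400 * 0.485 = 9894  |  12900 * 0.121 = 1561 ⇒ total 11455
Band 2: 21200 * 0.986 = 20903
Band 3: 11700 * 0.963 = 11267
Band 4: 20400 * 0.964 = 19666
Band 5: 18400 * 0.972 = 17885
Band 6: 12900 * 0.959 + 4400 * 0.431 = 12371 + 1896 = 14267
Population now: 0–9=11455, 10–19=20903, 20–29=11267, 30–39=19666, 40–49=17885, 50+=14267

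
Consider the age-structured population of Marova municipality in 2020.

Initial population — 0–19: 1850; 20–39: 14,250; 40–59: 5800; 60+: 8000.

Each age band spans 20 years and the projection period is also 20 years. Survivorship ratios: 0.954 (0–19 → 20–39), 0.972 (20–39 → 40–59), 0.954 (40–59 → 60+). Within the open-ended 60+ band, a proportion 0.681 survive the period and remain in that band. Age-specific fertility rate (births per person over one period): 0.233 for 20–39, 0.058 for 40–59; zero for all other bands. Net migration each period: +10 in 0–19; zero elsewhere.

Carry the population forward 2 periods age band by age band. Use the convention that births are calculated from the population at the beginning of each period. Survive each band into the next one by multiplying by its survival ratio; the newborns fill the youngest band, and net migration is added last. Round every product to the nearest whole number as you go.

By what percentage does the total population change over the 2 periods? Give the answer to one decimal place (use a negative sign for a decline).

Period 1:
Births: 14250 * 0.233 = 3320  |  5800 * 0.058 = 336 → total 3656
20–39: 1850 * 0.954 = 1765
40–59: 14250 * 0.972 = 13851
60+: 5800 * 0.954 + 8000 * 0.681 = 5533 + 5448 = 10981
Net migration: 0–19 + 10 → 3666
→ [3666, 1765, 13851, 10981]
Period 2:
Births: 1765 * 0.233 = 411  |  13851 * 0.058 = 803 → total 1214
20–39: 3666 * 0.954 = 3497
40–59: 1765 * 0.972 = 1716
60+: 13851 * 0.954 + 10981 * 0.681 = 13214 + 7478 = 20692
Net migration: 0–19 + 10 → 1224
→ [1224, 3497, 1716, 20692]
Total: 29900 → 27129; change = -2771; percentage change = -9.3%

-9.3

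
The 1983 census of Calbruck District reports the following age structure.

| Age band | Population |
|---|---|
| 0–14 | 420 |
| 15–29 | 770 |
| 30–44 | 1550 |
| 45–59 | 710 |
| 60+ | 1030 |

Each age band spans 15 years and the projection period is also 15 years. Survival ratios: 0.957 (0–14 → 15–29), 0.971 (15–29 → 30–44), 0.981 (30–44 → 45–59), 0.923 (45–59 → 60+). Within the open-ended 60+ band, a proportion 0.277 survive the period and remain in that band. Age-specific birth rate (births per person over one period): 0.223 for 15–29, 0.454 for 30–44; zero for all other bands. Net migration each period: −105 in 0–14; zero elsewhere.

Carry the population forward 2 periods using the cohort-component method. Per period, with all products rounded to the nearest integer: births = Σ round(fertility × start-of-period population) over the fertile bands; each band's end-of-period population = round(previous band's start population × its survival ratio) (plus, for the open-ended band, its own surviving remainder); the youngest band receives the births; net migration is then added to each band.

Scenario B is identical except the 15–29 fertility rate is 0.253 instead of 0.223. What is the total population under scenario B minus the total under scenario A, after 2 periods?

After projecting period 1:
Births: 770 * 0.223 = 172  |  1550 * 0.454 = 704 → total 876
15–29: 420 * 0.957 = 402
30–44: 770 * 0.971 = 748
45–59: 1550 * 0.981 = 1521
60+: 710 * 0.923 + 1030 * 0.277 = 655 + 285 = 940
Net migration: 0–14 − 105 → 771
Population now: 0–14=771, 15–29=402, 30–44=748, 45–59=1521, 60+=940
After projecting period 2:
Births: 402 * 0.223 = 90  |  748 * 0.454 = 340 → total 430
15–29: 771 * 0.957 = 738
30–44: 402 * 0.971 = 390
45–59: 748 * 0.981 = 734
60+: 1521 * 0.923 + 940 * 0.277 = 1404 + 260 = 1664
Net migration: 0–14 − 105 → 325
Population now: 0–14=325, 15–29=738, 30–44=390, 45–59=734, 60+=1664
Scenario A total after 2 periods: 3851
Scenario B projection —
After projecting period 1:
Births: 770 * 0.253 = 195  |  1550 * 0.454 = 704 → total 899
15–29: 420 * 0.957 = 402
30–44: 770 * 0.971 = 748
45–59: 1550 * 0.981 = 1521
60+: 710 * 0.923 + 1030 * 0.277 = 655 + 285 = 940
Net migration: 0–14 − 105 → 794
Population now: 0–14=794, 15–29=402, 30–44=748, 45–59=1521, 60+=940
After projecting period 2:
Births: 402 * 0.253 = 102  |  748 * 0.454 = 340 → total 442
15–29: 794 * 0.957 = 760
30–44: 402 * 0.971 = 390
45–59: 748 * 0.981 = 734
60+: 1521 * 0.923 + 940 * 0.277 = 1404 + 260 = 1664
Net migration: 0–14 − 105 → 337
Population now: 0–14=337, 15–29=760, 30–44=390, 45–59=734, 60+=1664
Scenario B total after 2 periods: 3885
Difference B − A = 3885 − 3851 = 34

34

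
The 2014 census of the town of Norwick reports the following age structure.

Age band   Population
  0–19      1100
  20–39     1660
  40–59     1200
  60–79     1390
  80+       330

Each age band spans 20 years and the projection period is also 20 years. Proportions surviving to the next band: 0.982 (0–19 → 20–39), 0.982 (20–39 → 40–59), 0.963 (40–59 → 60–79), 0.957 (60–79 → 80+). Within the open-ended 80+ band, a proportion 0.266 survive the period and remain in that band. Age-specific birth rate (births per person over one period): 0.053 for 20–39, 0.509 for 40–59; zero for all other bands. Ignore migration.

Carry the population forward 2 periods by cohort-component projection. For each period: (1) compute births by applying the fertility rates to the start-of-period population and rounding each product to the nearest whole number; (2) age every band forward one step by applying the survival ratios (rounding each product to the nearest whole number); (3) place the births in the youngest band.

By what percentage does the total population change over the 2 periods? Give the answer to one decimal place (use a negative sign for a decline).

0.1

Let band 1 be 0–19 through band 5 = 80+.
Period 1:
Births: 1660 * 0.053 = 88, 1200 * 0.509 = 611 → 699
Band 2: 1100 * 0.982 = 1080
Band 3: 1660 * 0.982 = 1630
Band 4: 1200 * 0.963 = 1156
Band 5: 1390 * 0.957 + 330 * 0.266 = 1330 + 88 = 1418
Giving 699 / 1080 / 1630 / 1156 / 1418.
Period 2:
Births: 1080 * 0.053 = 57, 1630 * 0.509 = 830 → 887
Band 2: 699 * 0.982 = 686
Band 3: 1080 * 0.982 = 1061
Band 4: 1630 * 0.963 = 1570
Band 5: 1156 * 0.957 + 1418 * 0.266 = 1106 + 377 = 1483
Giving 887 / 686 / 1061 / 1570 / 1483.
Total: 5680 → 5687; change = 7; percentage change = 0.1%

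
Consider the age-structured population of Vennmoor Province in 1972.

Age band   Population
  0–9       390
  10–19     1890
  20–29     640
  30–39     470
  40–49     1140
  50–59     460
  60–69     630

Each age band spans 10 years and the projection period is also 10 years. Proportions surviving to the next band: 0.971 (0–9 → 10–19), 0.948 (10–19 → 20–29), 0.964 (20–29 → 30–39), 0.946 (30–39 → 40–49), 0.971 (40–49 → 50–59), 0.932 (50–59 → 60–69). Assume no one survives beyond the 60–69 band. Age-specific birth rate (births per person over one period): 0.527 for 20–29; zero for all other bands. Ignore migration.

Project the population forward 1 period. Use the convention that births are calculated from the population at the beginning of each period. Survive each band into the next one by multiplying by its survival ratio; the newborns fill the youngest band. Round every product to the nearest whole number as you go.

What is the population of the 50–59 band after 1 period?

[period 1]
Births: 640 × 0.527 = 337
10–19: 390 × 0.971 = 379
20–29: 1890 × 0.948 = 1792
30–39: 640 × 0.964 = 617
40–49: 470 × 0.946 = 445
50–59: 1140 × 0.971 = 1107
60–69: 460 × 0.932 = 429
→ [337, 379, 1792, 617, 445, 1107, 429]

1107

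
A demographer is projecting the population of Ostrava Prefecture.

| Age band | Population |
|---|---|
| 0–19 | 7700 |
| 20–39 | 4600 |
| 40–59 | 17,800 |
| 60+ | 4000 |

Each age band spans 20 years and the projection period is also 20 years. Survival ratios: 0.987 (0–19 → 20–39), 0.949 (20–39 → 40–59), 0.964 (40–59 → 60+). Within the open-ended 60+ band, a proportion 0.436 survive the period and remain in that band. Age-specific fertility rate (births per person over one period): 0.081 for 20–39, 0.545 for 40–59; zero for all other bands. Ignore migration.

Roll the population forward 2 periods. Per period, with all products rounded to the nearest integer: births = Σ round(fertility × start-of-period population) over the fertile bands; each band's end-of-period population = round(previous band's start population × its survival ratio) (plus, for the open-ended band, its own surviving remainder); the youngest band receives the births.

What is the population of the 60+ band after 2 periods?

Period 1:
Births: 4600 × 0.081 = 373  |  17800 × 0.545 = 9701 → 10074
20–39: 7700 × 0.987 = 7600
40–59: 4600 × 0.949 = 4365
60+: 17800 × 0.964 + 4000 × 0.436 = 17159 + 1744 = 18903
Population now: 0–19=10074, 20–39=7600, 40–59=4365, 60+=18903
Period 2:
Births: 7600 × 0.081 = 616  |  4365 × 0.545 = 2379 → 2995
20–39: 10074 × 0.987 = 9943
40–59: 7600 × 0.949 = 7212
60+: 4365 × 0.964 + 18903 × 0.436 = 4208 + 8242 = 12450
Population now: 0–19=2995, 20–39=9943, 40–59=7212, 60+=12450

12450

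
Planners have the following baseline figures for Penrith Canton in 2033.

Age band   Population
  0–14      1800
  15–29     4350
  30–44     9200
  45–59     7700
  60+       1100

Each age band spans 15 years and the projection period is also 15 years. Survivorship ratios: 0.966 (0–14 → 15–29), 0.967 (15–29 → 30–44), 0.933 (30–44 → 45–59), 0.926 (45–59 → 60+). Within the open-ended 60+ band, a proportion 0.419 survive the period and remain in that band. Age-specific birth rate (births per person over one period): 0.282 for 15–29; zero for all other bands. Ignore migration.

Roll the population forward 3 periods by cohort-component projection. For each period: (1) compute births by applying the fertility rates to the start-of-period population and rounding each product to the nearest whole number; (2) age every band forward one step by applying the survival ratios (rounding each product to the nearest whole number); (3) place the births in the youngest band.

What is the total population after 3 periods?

(Bands numbered youngest = 1 to oldest = 5.)
Period 1.
Births: 4350 × 0.282 = 1227
Band 2: 1800 × 0.966 = 1739
Band 3: 4350 × 0.967 = 4206
Band 4: 9200 × 0.933 = 8584
Band 5: 7700 × 0.926 + 1100 × 0.419 = 7130 + 461 = 7591
Population now: 0–14=1227, 15–29=1739, 30–44=4206, 45–59=8584, 60+=7591
Period 2.
Births: 1739 × 0.282 = 490
Band 2: 1227 × 0.966 = 1185
Band 3: 1739 × 0.967 = 1682
Band 4: 4206 × 0.933 = 3924
Band 5: 8584 × 0.926 + 7591 × 0.419 = 7949 + 3181 = 11130
Population now: 0–14=490, 15–29=1185, 30–44=1682, 45–59=3924, 60+=11130
Period 3.
Births: 1185 × 0.282 = 334
Band 2: 490 × 0.966 = 473
Band 3: 1185 × 0.967 = 1146
Band 4: 1682 × 0.933 = 1569
Band 5: 3924 × 0.926 + 11130 × 0.419 = 3634 + 4663 = 8297
Population now: 0–14=334, 15–29=473, 30–44=1146, 45–59=1569, 60+=8297
Total after period 3: 334 + 473 + 1146 + 1569 + 8297 = 11819

11819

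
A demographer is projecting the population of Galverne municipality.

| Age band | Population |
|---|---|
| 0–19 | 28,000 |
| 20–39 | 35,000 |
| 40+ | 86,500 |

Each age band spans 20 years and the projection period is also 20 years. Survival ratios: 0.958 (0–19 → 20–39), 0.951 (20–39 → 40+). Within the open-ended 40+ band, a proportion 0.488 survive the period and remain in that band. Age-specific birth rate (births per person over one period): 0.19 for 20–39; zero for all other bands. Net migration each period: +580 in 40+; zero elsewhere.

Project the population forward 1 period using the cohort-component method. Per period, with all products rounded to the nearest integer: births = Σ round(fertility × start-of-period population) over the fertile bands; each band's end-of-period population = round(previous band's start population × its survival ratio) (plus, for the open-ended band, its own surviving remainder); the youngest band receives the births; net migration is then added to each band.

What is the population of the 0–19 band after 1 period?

Call the groups 1 to 3, youngest first.
After projecting period 1:
Births: 35000 × 0.19 = 6650
Group 2: 28000 × 0.958 = 26824
Group 3: 35000 × 0.951 + 86500 × 0.488 = 33285 + 42212 = 75497
Net migration: Group 3 + 580 → 76077
→ [6650, 26824, 76077]

6650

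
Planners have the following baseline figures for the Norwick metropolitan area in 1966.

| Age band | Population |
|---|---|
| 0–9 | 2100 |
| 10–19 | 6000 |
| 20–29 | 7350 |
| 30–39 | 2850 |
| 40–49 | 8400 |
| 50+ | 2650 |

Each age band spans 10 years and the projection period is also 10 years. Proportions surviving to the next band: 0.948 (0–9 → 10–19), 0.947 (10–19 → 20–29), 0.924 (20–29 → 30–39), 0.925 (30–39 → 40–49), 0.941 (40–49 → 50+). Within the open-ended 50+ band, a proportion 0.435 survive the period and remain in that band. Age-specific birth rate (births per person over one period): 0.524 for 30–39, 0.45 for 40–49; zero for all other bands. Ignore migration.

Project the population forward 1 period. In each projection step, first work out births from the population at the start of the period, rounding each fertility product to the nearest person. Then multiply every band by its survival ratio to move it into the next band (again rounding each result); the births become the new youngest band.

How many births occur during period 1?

Period 1.
Births: 2850 * 0.524 = 1493  |  8400 * 0.45 = 3780 — total 5273
10–19: 2100 * 0.948 = 1991
20–29: 6000 * 0.947 = 5682
30–39: 7350 * 0.924 = 6791
40–49: 2850 * 0.925 = 2636
50+: 8400 * 0.941 + 2650 * 0.435 = 7904 + 1153 = 9057
Population now: 0–9=5273, 10–19=1991, 20–29=5682, 30–39=6791, 40–49=2636, 50+=9057

5273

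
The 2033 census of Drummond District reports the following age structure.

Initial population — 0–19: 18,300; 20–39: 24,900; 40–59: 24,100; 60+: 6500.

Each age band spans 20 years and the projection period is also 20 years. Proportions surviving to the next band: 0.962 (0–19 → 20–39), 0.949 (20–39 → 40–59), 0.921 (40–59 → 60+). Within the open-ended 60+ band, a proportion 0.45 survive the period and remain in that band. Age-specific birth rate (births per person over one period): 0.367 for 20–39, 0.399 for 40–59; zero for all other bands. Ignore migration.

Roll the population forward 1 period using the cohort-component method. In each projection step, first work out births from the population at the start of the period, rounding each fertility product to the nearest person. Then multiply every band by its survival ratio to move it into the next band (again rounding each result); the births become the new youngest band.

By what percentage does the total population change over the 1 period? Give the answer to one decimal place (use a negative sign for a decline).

15.3

Period 1:
Births: 24900 × 0.367 = 9138  |  24100 × 0.399 = 9616 → total 18754
20–39: 18300 × 0.962 = 17605
40–59: 24900 × 0.949 = 23630
60+: 24100 × 0.921 + 6500 × 0.45 = 22196 + 2925 = 25121
→ [18754, 17605, 23630, 25121]
Total: 73800 → 85110; change = 11310; percentage change = 15.3%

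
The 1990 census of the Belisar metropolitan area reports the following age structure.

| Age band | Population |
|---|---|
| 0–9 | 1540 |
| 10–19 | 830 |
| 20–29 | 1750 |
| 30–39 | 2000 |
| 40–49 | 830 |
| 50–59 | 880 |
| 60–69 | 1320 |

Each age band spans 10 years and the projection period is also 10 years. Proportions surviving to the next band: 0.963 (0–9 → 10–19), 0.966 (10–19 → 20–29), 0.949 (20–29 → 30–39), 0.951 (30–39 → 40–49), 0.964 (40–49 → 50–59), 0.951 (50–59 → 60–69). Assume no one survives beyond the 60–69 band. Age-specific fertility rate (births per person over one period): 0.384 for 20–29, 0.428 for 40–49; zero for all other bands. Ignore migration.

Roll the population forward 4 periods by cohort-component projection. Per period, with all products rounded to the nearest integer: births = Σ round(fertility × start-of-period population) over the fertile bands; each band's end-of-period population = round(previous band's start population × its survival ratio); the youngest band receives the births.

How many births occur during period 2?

1122

— Period 1 —
Births: 1750 × 0.384 = 672, 830 × 0.428 = 355 — total 1027
10–19: 1540 × 0.963 = 1483
20–29: 830 × 0.966 = 802
30–39: 1750 × 0.949 = 1661
40–49: 2000 × 0.951 = 1902
50–59: 830 × 0.964 = 800
60–69: 880 × 0.951 = 837
Population now: 0–9=1027, 10–19=1483, 20–29=802, 30–39=1661, 40–49=1902, 50–59=800, 60–69=837
— Period 2 —
Births: 802 × 0.384 = 308, 1902 × 0.428 = 814 — total 1122
10–19: 1027 × 0.963 = 989
20–29: 1483 × 0.966 = 1433
30–39: 802 × 0.949 = 761
40–49: 1661 × 0.951 = 1580
50–59: 1902 × 0.964 = 1834
60–69: 800 × 0.951 = 761
Population now: 0–9=1122, 10–19=989, 20–29=1433, 30–39=761, 40–49=1580, 50–59=1834, 60–69=761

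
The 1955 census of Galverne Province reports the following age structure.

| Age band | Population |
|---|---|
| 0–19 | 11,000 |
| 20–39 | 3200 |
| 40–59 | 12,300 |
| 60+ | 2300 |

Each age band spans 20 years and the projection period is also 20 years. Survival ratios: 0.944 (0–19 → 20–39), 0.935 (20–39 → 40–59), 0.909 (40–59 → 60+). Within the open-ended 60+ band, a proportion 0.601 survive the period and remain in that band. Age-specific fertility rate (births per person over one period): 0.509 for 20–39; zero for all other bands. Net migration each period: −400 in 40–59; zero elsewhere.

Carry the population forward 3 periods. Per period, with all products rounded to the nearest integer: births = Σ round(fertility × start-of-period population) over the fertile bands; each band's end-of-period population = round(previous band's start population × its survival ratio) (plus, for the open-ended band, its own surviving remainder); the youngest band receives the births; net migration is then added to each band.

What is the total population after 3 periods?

[period 1]
Births: 3200 × 0.509 = 1629
20–39: 11000 × 0.944 = 10384
40–59: 3200 × 0.935 = 2992
60+: 12300 × 0.909 + 2300 × 0.601 = 11181 + 1382 = 12563
Net migration: 40–59 − 400 → 2592
Giving 1629 / 10384 / 2592 / 12563.
[period 2]
Births: 10384 × 0.509 = 5285
20–39: 1629 × 0.944 = 1538
40–59: 10384 × 0.935 = 9709
60+: 2592 × 0.909 + 12563 × 0.601 = 2356 + 7550 = 9906
Net migration: 40–59 − 400 → 9309
Giving 5285 / 1538 / 9309 / 9906.
[period 3]
Births: 1538 × 0.509 = 783
20–39: 5285 × 0.944 = 4989
40–59: 1538 × 0.935 = 1438
60+: 9309 × 0.909 + 9906 × 0.601 = 8462 + 5954 = 14416
Net migration: 40–59 − 400 → 1038
Giving 783 / 4989 / 1038 / 14416.
Total after period 3: 783 + 4989 + 1038 + 14416 = 21226

21226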